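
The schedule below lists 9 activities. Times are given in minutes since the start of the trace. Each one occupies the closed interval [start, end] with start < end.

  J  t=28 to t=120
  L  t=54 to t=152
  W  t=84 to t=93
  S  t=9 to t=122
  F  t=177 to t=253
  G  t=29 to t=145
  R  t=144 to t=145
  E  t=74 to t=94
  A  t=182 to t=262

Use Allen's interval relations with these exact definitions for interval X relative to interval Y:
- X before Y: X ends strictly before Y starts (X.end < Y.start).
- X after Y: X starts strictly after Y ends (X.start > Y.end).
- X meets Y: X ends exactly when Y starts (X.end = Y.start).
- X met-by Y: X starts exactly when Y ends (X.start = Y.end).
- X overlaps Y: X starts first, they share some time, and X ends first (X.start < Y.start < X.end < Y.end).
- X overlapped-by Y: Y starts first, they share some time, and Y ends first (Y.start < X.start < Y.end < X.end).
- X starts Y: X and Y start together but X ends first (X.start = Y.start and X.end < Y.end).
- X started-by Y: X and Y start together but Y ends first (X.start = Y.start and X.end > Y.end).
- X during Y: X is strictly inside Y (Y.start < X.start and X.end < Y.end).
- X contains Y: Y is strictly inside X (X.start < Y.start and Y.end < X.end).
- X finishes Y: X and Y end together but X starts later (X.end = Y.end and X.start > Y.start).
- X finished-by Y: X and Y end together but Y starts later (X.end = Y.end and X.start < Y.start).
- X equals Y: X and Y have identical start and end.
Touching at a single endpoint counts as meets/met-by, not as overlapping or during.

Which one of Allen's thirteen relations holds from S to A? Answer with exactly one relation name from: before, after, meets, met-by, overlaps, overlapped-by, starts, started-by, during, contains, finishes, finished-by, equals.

S = [t=9, t=122]; A = [t=182, t=262].
Compare endpoints: S.start < A.start, S.start < A.end, S.end < A.start, S.end < A.end.
That pattern is 'before'.

before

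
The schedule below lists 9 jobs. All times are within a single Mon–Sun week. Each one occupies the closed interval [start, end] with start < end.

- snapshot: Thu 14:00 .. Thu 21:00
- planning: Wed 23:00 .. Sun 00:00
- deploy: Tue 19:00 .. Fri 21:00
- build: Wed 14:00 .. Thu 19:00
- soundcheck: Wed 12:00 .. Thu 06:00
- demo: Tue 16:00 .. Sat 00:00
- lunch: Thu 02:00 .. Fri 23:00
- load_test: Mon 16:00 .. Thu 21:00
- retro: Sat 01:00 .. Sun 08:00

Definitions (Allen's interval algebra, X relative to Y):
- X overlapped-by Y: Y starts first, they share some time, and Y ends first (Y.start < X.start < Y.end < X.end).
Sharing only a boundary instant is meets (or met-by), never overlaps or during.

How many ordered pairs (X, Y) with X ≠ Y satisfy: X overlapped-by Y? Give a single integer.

Checking all 72 ordered pairs for relation 'overlapped-by'; matching pairs in alphabetical order:
(build, soundcheck): build overlapped-by soundcheck ✓
(demo, load_test): demo overlapped-by load_test ✓
(deploy, load_test): deploy overlapped-by load_test ✓
(lunch, build): lunch overlapped-by build ✓
(lunch, deploy): lunch overlapped-by deploy ✓
(lunch, load_test): lunch overlapped-by load_test ✓
(lunch, soundcheck): lunch overlapped-by soundcheck ✓
(planning, build): planning overlapped-by build ✓
(planning, demo): planning overlapped-by demo ✓
(planning, deploy): planning overlapped-by deploy ✓
(planning, load_test): planning overlapped-by load_test ✓
(planning, soundcheck): planning overlapped-by soundcheck ✓
(retro, planning): retro overlapped-by planning ✓
(snapshot, build): snapshot overlapped-by build ✓
Count: 14.

14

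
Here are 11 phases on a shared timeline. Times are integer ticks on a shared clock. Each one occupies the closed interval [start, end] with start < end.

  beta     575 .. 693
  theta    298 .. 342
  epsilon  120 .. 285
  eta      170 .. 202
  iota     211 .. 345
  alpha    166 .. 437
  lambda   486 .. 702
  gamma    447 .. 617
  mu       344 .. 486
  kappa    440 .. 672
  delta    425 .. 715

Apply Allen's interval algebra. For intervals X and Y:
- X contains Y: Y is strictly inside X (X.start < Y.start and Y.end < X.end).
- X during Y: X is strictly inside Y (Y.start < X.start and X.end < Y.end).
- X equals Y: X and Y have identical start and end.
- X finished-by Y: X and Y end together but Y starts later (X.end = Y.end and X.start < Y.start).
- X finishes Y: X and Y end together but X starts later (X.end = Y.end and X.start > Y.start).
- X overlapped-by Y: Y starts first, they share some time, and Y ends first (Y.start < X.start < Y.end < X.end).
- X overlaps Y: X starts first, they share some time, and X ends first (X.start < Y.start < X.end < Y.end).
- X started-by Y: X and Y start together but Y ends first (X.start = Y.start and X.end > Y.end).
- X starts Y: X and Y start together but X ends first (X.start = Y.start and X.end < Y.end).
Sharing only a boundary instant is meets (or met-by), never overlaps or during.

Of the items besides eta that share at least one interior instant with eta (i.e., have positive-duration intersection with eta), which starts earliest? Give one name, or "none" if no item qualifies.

Target eta = [170, 202].
alpha [166, 437] → contains → candidate.
beta [575, 693] → after → excluded.
delta [425, 715] → after → excluded.
epsilon [120, 285] → contains → candidate.
gamma [447, 617] → after → excluded.
iota [211, 345] → after → excluded.
kappa [440, 672] → after → excluded.
lambda [486, 702] → after → excluded.
mu [344, 486] → after → excluded.
theta [298, 342] → after → excluded.
Among candidates, earliest start is 120 → epsilon.

epsilon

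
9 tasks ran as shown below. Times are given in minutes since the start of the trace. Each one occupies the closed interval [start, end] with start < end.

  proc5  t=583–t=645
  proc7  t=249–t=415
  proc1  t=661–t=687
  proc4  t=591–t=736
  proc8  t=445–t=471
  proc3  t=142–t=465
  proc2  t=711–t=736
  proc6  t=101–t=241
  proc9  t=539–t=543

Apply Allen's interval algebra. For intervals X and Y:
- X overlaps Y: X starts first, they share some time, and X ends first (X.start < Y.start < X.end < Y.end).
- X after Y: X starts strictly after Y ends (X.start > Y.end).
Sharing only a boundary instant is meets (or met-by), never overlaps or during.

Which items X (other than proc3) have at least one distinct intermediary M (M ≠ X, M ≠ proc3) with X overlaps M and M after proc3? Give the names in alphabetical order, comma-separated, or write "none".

proc5

Target proc3 = [t=142, t=465].
Intermediaries M with M after proc3: proc1, proc2, proc4, proc5, proc9.
Via proc1 — items with X overlaps proc1: none.
Via proc2 — items with X overlaps proc2: none.
Via proc4 — items with X overlaps proc4: proc5.
Via proc5 — items with X overlaps proc5: none.
Via proc9 — items with X overlaps proc9: none.
Union: proc5.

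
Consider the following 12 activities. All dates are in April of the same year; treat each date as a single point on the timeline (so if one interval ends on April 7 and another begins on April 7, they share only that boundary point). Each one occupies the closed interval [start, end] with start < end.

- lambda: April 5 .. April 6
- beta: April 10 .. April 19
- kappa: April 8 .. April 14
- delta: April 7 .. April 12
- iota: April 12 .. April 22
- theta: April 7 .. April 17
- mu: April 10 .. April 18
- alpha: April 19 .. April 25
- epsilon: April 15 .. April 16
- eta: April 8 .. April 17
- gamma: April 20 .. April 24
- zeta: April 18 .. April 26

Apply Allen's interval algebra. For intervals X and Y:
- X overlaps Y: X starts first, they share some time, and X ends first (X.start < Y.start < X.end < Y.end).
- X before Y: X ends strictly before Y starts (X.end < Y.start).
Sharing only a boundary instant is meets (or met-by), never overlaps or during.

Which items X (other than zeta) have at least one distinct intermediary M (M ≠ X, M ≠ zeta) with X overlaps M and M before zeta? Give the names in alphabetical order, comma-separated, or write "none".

Target zeta = [April 18, April 26].
Intermediaries M with M before zeta: delta, epsilon, eta, kappa, lambda, theta.
Via delta — items with X overlaps delta: none.
Via epsilon — items with X overlaps epsilon: none.
Via eta — items with X overlaps eta: delta.
Via kappa — items with X overlaps kappa: delta.
Via lambda — items with X overlaps lambda: none.
Via theta — items with X overlaps theta: none.
Union: delta.

delta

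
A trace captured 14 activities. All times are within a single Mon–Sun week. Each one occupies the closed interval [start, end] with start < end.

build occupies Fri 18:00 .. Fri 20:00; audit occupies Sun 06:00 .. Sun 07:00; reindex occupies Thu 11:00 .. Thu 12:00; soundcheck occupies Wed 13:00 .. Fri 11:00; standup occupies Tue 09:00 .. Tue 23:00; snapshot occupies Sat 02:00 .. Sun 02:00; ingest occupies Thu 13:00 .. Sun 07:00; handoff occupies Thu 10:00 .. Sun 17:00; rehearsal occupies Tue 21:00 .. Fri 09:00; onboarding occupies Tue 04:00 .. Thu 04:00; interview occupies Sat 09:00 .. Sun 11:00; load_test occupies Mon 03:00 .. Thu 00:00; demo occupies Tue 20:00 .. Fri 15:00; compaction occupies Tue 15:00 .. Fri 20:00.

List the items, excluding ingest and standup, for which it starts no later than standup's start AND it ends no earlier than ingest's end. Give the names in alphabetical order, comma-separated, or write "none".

Conditions: its start is no later than standup's start (X.start <= Tue 09:00) AND its end is no earlier than ingest's end (X.end >= Sun 07:00).
audit: start Sun 06:00 <= Tue 09:00? ✗; end Sun 07:00 >= Sun 07:00? ✓ → no.
build: start Fri 18:00 <= Tue 09:00? ✗; end Fri 20:00 >= Sun 07:00? ✗ → no.
compaction: start Tue 15:00 <= Tue 09:00? ✗; end Fri 20:00 >= Sun 07:00? ✗ → no.
demo: start Tue 20:00 <= Tue 09:00? ✗; end Fri 15:00 >= Sun 07:00? ✗ → no.
handoff: start Thu 10:00 <= Tue 09:00? ✗; end Sun 17:00 >= Sun 07:00? ✓ → no.
interview: start Sat 09:00 <= Tue 09:00? ✗; end Sun 11:00 >= Sun 07:00? ✓ → no.
load_test: start Mon 03:00 <= Tue 09:00? ✓; end Thu 00:00 >= Sun 07:00? ✗ → no.
onboarding: start Tue 04:00 <= Tue 09:00? ✓; end Thu 04:00 >= Sun 07:00? ✗ → no.
rehearsal: start Tue 21:00 <= Tue 09:00? ✗; end Fri 09:00 >= Sun 07:00? ✗ → no.
reindex: start Thu 11:00 <= Tue 09:00? ✗; end Thu 12:00 >= Sun 07:00? ✗ → no.
snapshot: start Sat 02:00 <= Tue 09:00? ✗; end Sun 02:00 >= Sun 07:00? ✗ → no.
soundcheck: start Wed 13:00 <= Tue 09:00? ✗; end Fri 11:00 >= Sun 07:00? ✗ → no.
Result: none.

none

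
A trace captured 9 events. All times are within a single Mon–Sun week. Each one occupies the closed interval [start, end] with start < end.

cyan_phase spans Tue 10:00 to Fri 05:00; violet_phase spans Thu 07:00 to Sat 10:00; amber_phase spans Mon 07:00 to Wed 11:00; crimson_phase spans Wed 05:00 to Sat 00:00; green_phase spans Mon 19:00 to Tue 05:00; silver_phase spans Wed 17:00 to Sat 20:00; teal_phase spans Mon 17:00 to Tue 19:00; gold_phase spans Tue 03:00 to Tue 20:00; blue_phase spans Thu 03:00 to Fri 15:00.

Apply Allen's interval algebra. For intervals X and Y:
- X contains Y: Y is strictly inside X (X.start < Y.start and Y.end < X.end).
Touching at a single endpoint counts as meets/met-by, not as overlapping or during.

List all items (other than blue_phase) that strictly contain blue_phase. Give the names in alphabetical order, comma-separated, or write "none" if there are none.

crimson_phase, silver_phase

Target blue_phase = [Thu 03:00, Fri 15:00].
amber_phase [Mon 07:00, Wed 11:00] → before → no.
crimson_phase [Wed 05:00, Sat 00:00] → contains → yes.
cyan_phase [Tue 10:00, Fri 05:00] → overlaps → no.
gold_phase [Tue 03:00, Tue 20:00] → before → no.
green_phase [Mon 19:00, Tue 05:00] → before → no.
silver_phase [Wed 17:00, Sat 20:00] → contains → yes.
teal_phase [Mon 17:00, Tue 19:00] → before → no.
violet_phase [Thu 07:00, Sat 10:00] → overlapped-by → no.
Result: crimson_phase, silver_phase.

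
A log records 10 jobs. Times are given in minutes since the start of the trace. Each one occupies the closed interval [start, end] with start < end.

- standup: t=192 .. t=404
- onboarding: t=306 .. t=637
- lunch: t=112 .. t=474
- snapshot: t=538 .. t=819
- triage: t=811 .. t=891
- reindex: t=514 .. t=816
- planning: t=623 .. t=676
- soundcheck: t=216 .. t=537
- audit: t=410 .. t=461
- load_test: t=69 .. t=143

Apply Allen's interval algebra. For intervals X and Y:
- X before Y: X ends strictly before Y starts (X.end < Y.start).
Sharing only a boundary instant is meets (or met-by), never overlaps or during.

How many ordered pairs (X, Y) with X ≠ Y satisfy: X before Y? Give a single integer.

Checking all 90 ordered pairs for relation 'before'; matching pairs in alphabetical order:
(audit, planning): audit before planning ✓
(audit, reindex): audit before reindex ✓
(audit, snapshot): audit before snapshot ✓
(audit, triage): audit before triage ✓
(load_test, audit): load_test before audit ✓
(load_test, onboarding): load_test before onboarding ✓
(load_test, planning): load_test before planning ✓
(load_test, reindex): load_test before reindex ✓
(load_test, snapshot): load_test before snapshot ✓
(load_test, soundcheck): load_test before soundcheck ✓
(load_test, standup): load_test before standup ✓
(load_test, triage): load_test before triage ✓
(lunch, planning): lunch before planning ✓
(lunch, reindex): lunch before reindex ✓
(lunch, snapshot): lunch before snapshot ✓
(lunch, triage): lunch before triage ✓
(onboarding, triage): onboarding before triage ✓
(planning, triage): planning before triage ✓
(soundcheck, planning): soundcheck before planning ✓
(soundcheck, snapshot): soundcheck before snapshot ✓
(soundcheck, triage): soundcheck before triage ✓
(standup, audit): standup before audit ✓
(standup, planning): standup before planning ✓
(standup, reindex): standup before reindex ✓
... plus 2 further pairs not listed.
Count: 26.

26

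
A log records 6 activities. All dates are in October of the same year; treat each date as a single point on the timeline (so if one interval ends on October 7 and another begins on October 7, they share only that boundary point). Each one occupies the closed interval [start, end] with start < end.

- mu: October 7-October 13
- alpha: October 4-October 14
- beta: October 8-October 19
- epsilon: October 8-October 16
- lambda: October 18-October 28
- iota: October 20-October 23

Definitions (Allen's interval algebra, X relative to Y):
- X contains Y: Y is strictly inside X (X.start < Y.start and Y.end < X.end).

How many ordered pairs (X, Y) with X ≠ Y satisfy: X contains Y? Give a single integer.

2

Checking all 30 ordered pairs for relation 'contains'; matching pairs in alphabetical order:
(alpha, mu): alpha contains mu ✓
(lambda, iota): lambda contains iota ✓
Count: 2.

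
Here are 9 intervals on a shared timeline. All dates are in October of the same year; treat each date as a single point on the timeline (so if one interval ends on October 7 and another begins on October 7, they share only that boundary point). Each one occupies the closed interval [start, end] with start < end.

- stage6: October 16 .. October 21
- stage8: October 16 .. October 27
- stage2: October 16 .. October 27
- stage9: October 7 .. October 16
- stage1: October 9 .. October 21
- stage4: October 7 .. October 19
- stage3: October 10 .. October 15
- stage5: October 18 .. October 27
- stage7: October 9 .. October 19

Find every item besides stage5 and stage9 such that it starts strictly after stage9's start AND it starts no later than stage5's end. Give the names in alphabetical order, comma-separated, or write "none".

Conditions: its start is strictly after stage9's start (X.start > October 7) AND its start is no later than stage5's end (X.start <= October 27).
stage1: start October 9 > October 7? ✓; start October 9 <= October 27? ✓ → yes.
stage2: start October 16 > October 7? ✓; start October 16 <= October 27? ✓ → yes.
stage3: start October 10 > October 7? ✓; start October 10 <= October 27? ✓ → yes.
stage4: start October 7 > October 7? ✗; start October 7 <= October 27? ✓ → no.
stage6: start October 16 > October 7? ✓; start October 16 <= October 27? ✓ → yes.
stage7: start October 9 > October 7? ✓; start October 9 <= October 27? ✓ → yes.
stage8: start October 16 > October 7? ✓; start October 16 <= October 27? ✓ → yes.
Result: stage1, stage2, stage3, stage6, stage7, stage8.

stage1, stage2, stage3, stage6, stage7, stage8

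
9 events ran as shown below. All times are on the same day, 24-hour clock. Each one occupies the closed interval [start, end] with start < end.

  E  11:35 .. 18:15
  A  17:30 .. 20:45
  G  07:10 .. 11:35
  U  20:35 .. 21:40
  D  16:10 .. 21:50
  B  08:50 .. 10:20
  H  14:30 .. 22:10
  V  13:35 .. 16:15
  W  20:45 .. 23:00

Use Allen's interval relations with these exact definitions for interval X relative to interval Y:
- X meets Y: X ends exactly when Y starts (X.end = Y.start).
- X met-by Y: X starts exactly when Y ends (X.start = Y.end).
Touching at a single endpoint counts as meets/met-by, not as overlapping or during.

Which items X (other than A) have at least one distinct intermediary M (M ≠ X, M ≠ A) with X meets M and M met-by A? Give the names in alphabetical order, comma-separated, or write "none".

none

Target A = [17:30, 20:45].
Intermediaries M with M met-by A: W.
Via W — items with X meets W: none.
Union: none.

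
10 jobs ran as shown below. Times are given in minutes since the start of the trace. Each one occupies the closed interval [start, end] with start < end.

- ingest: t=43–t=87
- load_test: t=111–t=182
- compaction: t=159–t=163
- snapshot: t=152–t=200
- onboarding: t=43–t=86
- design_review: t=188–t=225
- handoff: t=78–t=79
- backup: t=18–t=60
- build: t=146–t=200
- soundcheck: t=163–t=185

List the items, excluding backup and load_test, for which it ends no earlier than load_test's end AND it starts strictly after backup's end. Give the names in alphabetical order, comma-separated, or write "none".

Conditions: its end is no earlier than load_test's end (X.end >= t=182) AND its start is strictly after backup's end (X.start > t=60).
build: end t=200 >= t=182? ✓; start t=146 > t=60? ✓ → yes.
compaction: end t=163 >= t=182? ✗; start t=159 > t=60? ✓ → no.
design_review: end t=225 >= t=182? ✓; start t=188 > t=60? ✓ → yes.
handoff: end t=79 >= t=182? ✗; start t=78 > t=60? ✓ → no.
ingest: end t=87 >= t=182? ✗; start t=43 > t=60? ✗ → no.
onboarding: end t=86 >= t=182? ✗; start t=43 > t=60? ✗ → no.
snapshot: end t=200 >= t=182? ✓; start t=152 > t=60? ✓ → yes.
soundcheck: end t=185 >= t=182? ✓; start t=163 > t=60? ✓ → yes.
Result: build, design_review, snapshot, soundcheck.

build, design_review, snapshot, soundcheck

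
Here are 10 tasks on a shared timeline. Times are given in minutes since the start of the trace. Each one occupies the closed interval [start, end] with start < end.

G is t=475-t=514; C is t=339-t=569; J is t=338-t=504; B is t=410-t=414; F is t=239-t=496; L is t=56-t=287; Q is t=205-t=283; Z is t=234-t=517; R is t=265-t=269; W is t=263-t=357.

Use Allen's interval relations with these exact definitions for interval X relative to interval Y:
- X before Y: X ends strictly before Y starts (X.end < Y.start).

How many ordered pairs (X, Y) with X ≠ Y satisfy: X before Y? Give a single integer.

Checking all 90 ordered pairs for relation 'before'; matching pairs in alphabetical order:
(B, G): B before G ✓
(L, B): L before B ✓
(L, C): L before C ✓
(L, G): L before G ✓
(L, J): L before J ✓
(Q, B): Q before B ✓
(Q, C): Q before C ✓
(Q, G): Q before G ✓
(Q, J): Q before J ✓
(R, B): R before B ✓
(R, C): R before C ✓
(R, G): R before G ✓
(R, J): R before J ✓
(W, B): W before B ✓
(W, G): W before G ✓
Count: 15.

15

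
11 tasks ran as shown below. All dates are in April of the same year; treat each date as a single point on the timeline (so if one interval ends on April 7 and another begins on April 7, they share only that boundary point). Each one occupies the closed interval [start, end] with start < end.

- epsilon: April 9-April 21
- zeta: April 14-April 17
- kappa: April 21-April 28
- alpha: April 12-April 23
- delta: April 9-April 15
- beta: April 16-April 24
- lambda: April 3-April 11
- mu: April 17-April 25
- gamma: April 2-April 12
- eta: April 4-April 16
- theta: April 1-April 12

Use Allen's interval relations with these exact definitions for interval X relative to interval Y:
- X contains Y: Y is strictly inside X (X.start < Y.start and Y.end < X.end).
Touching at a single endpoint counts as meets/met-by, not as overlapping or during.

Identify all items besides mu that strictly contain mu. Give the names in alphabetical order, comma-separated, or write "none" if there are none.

Target mu = [April 17, April 25].
alpha [April 12, April 23] → overlaps → no.
beta [April 16, April 24] → overlaps → no.
delta [April 9, April 15] → before → no.
epsilon [April 9, April 21] → overlaps → no.
eta [April 4, April 16] → before → no.
gamma [April 2, April 12] → before → no.
kappa [April 21, April 28] → overlapped-by → no.
lambda [April 3, April 11] → before → no.
theta [April 1, April 12] → before → no.
zeta [April 14, April 17] → meets → no.
Result: none.

none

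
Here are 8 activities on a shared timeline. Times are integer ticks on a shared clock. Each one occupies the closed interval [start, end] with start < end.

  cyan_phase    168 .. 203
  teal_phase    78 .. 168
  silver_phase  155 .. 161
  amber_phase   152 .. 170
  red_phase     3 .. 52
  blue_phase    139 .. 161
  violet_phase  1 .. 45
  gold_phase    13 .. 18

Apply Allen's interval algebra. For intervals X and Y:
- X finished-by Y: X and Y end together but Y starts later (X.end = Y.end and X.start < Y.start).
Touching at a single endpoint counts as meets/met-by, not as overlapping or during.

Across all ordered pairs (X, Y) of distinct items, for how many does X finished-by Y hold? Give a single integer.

Checking all 56 ordered pairs for relation 'finished-by'; matching pairs in alphabetical order:
(blue_phase, silver_phase): blue_phase finished-by silver_phase ✓
Count: 1.

1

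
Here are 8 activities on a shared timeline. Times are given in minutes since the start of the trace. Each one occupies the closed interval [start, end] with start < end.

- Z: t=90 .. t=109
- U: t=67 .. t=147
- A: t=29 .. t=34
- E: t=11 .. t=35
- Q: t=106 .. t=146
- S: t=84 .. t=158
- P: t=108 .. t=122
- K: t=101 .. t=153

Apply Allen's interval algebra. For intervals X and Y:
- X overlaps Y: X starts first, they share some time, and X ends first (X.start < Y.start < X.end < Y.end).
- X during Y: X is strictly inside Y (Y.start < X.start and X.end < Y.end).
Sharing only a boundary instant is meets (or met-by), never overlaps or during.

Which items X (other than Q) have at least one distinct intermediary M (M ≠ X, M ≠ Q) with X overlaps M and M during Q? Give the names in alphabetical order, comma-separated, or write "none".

Target Q = [t=106, t=146].
Intermediaries M with M during Q: P.
Via P — items with X overlaps P: Z.
Union: Z.

Z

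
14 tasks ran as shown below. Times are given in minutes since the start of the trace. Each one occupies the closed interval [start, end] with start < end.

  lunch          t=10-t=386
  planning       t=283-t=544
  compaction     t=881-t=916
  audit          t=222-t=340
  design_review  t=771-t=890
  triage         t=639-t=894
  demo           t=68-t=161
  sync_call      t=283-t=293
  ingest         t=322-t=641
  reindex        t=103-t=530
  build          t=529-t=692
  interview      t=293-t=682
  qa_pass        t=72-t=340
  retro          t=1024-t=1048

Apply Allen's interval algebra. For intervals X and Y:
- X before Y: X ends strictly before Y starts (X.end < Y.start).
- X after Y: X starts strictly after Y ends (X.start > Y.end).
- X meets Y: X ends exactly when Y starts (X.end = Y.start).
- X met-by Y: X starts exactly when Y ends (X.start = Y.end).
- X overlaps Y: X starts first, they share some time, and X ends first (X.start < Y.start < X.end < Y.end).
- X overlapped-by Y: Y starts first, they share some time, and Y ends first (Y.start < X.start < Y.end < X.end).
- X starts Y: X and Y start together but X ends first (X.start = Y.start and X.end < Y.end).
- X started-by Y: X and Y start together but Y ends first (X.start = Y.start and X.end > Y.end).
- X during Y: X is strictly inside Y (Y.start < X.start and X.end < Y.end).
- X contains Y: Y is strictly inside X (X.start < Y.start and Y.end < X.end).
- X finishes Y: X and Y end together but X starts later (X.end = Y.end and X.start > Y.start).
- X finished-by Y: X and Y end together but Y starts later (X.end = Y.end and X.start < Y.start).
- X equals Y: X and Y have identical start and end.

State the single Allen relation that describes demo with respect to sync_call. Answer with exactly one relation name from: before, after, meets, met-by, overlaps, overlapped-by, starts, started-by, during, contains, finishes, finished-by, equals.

before

demo = [t=68, t=161]; sync_call = [t=283, t=293].
Compare endpoints: demo.start < sync_call.start, demo.start < sync_call.end, demo.end < sync_call.start, demo.end < sync_call.end.
That pattern is 'before'.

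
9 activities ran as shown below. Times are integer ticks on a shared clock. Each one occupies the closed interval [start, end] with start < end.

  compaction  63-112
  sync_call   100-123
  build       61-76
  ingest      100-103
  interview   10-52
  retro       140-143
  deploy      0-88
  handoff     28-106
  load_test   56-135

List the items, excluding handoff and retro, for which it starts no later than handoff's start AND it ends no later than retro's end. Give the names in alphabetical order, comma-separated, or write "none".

Conditions: its start is no later than handoff's start (X.start <= 28) AND its end is no later than retro's end (X.end <= 143).
build: start 61 <= 28? ✗; end 76 <= 143? ✓ → no.
compaction: start 63 <= 28? ✗; end 112 <= 143? ✓ → no.
deploy: start 0 <= 28? ✓; end 88 <= 143? ✓ → yes.
ingest: start 100 <= 28? ✗; end 103 <= 143? ✓ → no.
interview: start 10 <= 28? ✓; end 52 <= 143? ✓ → yes.
load_test: start 56 <= 28? ✗; end 135 <= 143? ✓ → no.
sync_call: start 100 <= 28? ✗; end 123 <= 143? ✓ → no.
Result: deploy, interview.

deploy, interview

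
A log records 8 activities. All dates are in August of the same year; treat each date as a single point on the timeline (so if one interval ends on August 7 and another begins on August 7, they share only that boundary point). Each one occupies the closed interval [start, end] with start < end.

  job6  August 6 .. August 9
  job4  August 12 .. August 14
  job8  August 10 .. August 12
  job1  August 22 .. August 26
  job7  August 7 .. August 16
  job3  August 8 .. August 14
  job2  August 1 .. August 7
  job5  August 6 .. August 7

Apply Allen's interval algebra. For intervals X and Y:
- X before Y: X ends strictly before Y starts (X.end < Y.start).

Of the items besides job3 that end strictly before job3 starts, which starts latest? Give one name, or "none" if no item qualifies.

Target job3 = [August 8, August 14].
job1 [August 22, August 26] → after → excluded.
job2 [August 1, August 7] → before → candidate.
job4 [August 12, August 14] → finishes → excluded.
job5 [August 6, August 7] → before → candidate.
job6 [August 6, August 9] → overlaps → excluded.
job7 [August 7, August 16] → contains → excluded.
job8 [August 10, August 12] → during → excluded.
Among candidates, latest start is August 6 → job5.

job5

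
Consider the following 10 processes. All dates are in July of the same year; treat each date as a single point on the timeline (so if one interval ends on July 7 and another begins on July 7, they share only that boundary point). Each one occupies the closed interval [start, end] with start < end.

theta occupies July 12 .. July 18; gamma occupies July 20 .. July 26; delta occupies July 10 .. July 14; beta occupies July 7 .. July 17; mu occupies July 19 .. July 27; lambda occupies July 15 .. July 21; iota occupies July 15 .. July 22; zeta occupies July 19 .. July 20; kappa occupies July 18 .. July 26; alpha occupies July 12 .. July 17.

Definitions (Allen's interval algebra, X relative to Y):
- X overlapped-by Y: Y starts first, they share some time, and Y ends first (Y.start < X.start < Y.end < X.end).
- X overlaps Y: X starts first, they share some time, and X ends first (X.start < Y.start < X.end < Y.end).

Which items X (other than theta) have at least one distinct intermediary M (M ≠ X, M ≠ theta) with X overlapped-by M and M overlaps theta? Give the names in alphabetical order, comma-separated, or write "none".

Target theta = [July 12, July 18].
Intermediaries M with M overlaps theta: beta, delta.
Via beta — items with X overlapped-by beta: iota, lambda.
Via delta — items with X overlapped-by delta: alpha.
Union: alpha, iota, lambda.

alpha, iota, lambda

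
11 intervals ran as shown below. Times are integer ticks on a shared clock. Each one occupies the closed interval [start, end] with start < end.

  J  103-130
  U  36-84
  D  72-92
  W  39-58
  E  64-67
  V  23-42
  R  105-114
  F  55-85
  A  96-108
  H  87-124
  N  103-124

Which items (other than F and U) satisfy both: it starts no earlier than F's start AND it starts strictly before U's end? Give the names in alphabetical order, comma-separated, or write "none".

D, E

Conditions: its start is no earlier than F's start (X.start >= 55) AND its start is strictly before U's end (X.start < 84).
A: start 96 >= 55? ✓; start 96 < 84? ✗ → no.
D: start 72 >= 55? ✓; start 72 < 84? ✓ → yes.
E: start 64 >= 55? ✓; start 64 < 84? ✓ → yes.
H: start 87 >= 55? ✓; start 87 < 84? ✗ → no.
J: start 103 >= 55? ✓; start 103 < 84? ✗ → no.
N: start 103 >= 55? ✓; start 103 < 84? ✗ → no.
R: start 105 >= 55? ✓; start 105 < 84? ✗ → no.
V: start 23 >= 55? ✗; start 23 < 84? ✓ → no.
W: start 39 >= 55? ✗; start 39 < 84? ✓ → no.
Result: D, E.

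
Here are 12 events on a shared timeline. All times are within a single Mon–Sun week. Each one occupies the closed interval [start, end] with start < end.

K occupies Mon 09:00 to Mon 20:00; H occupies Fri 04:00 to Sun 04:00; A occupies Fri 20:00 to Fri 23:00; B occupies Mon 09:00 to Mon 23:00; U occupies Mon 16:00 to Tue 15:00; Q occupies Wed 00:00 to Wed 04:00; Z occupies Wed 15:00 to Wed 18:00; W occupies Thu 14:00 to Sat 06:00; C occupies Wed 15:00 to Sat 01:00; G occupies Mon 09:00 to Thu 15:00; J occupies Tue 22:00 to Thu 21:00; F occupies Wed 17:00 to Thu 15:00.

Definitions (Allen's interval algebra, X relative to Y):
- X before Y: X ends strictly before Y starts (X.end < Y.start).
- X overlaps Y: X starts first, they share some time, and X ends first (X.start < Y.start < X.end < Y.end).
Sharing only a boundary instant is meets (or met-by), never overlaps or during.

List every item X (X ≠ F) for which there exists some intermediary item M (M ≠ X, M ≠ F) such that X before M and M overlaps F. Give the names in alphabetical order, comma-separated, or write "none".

B, K, Q, U

Target F = [Wed 17:00, Thu 15:00].
Intermediaries M with M overlaps F: Z.
Via Z — items with X before Z: B, K, Q, U.
Union: B, K, Q, U.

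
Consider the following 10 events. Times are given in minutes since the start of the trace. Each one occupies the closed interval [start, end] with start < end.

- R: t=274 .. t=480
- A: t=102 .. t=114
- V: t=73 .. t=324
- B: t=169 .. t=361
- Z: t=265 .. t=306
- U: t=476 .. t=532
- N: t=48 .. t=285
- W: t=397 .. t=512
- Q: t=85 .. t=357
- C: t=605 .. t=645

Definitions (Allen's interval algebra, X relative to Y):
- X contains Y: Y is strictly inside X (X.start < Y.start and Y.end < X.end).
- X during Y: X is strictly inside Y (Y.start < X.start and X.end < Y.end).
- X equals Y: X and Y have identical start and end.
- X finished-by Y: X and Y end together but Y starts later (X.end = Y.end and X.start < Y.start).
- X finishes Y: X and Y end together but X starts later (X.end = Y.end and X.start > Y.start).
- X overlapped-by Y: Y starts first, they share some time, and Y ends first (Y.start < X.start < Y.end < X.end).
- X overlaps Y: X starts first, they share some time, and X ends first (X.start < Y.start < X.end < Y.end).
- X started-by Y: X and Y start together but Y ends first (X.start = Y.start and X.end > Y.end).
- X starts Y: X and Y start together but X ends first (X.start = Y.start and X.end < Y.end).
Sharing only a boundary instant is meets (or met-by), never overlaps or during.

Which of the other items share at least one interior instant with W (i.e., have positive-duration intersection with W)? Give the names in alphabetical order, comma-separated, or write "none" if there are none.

Target W = [t=397, t=512].
A [t=102, t=114] → before → no.
B [t=169, t=361] → before → no.
C [t=605, t=645] → after → no.
N [t=48, t=285] → before → no.
Q [t=85, t=357] → before → no.
R [t=274, t=480] → overlaps → yes.
U [t=476, t=532] → overlapped-by → yes.
V [t=73, t=324] → before → no.
Z [t=265, t=306] → before → no.
Result: R, U.

R, U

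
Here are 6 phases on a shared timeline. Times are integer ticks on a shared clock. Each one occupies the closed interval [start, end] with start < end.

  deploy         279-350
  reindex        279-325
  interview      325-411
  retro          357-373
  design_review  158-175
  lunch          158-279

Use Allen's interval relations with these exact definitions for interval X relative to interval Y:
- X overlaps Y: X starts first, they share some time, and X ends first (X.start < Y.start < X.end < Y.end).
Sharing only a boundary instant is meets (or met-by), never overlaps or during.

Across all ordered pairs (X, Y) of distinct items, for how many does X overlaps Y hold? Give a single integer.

1

Checking all 30 ordered pairs for relation 'overlaps'; matching pairs in alphabetical order:
(deploy, interview): deploy overlaps interview ✓
Count: 1.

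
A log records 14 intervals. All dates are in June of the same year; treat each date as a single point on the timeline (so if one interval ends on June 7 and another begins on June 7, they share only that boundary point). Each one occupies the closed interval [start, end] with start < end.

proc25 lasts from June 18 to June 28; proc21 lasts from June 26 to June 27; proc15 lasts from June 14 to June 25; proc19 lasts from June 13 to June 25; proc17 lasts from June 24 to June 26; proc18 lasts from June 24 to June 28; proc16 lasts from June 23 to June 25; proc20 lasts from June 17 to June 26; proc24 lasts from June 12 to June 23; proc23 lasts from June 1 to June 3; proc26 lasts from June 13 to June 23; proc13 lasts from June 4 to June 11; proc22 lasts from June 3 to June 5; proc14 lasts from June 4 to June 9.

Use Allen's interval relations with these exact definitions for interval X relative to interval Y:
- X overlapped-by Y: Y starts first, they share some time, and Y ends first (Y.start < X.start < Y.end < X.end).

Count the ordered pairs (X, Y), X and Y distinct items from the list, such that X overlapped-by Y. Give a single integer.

Checking all 182 ordered pairs for relation 'overlapped-by'; matching pairs in alphabetical order:
(proc13, proc22): proc13 overlapped-by proc22 ✓
(proc14, proc22): proc14 overlapped-by proc22 ✓
(proc15, proc24): proc15 overlapped-by proc24 ✓
(proc15, proc26): proc15 overlapped-by proc26 ✓
(proc17, proc15): proc17 overlapped-by proc15 ✓
(proc17, proc16): proc17 overlapped-by proc16 ✓
(proc17, proc19): proc17 overlapped-by proc19 ✓
(proc18, proc15): proc18 overlapped-by proc15 ✓
(proc18, proc16): proc18 overlapped-by proc16 ✓
(proc18, proc19): proc18 overlapped-by proc19 ✓
(proc18, proc20): proc18 overlapped-by proc20 ✓
(proc19, proc24): proc19 overlapped-by proc24 ✓
(proc20, proc15): proc20 overlapped-by proc15 ✓
(proc20, proc19): proc20 overlapped-by proc19 ✓
(proc20, proc24): proc20 overlapped-by proc24 ✓
(proc20, proc26): proc20 overlapped-by proc26 ✓
(proc25, proc15): proc25 overlapped-by proc15 ✓
(proc25, proc19): proc25 overlapped-by proc19 ✓
(proc25, proc20): proc25 overlapped-by proc20 ✓
(proc25, proc24): proc25 overlapped-by proc24 ✓
(proc25, proc26): proc25 overlapped-by proc26 ✓
Count: 21.

21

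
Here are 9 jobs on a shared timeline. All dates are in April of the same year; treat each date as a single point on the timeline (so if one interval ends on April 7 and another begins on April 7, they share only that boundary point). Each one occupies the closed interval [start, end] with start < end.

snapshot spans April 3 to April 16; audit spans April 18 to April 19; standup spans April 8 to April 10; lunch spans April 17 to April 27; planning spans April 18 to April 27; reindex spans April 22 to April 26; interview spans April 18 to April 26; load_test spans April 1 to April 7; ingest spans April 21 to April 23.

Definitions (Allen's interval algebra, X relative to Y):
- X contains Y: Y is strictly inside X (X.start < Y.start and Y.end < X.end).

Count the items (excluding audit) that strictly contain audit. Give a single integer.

1

Target audit = [April 18, April 19].
ingest [April 21, April 23] → after → no.
interview [April 18, April 26] → started-by → no.
load_test [April 1, April 7] → before → no.
lunch [April 17, April 27] → contains → counts.
planning [April 18, April 27] → started-by → no.
reindex [April 22, April 26] → after → no.
snapshot [April 3, April 16] → before → no.
standup [April 8, April 10] → before → no.
Total: 1.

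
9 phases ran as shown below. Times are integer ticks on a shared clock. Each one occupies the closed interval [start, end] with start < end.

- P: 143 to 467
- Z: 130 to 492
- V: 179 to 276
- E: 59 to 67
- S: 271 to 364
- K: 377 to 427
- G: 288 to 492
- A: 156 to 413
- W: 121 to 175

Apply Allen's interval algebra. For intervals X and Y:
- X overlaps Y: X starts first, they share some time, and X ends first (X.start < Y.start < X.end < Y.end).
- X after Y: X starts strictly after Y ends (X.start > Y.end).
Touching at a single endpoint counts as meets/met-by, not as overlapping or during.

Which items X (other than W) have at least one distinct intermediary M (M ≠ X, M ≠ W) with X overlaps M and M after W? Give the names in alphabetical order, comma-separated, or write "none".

Target W = [121, 175].
Intermediaries M with M after W: G, K, S, V.
Via G — items with X overlaps G: A, P, S.
Via K — items with X overlaps K: A.
Via S — items with X overlaps S: V.
Via V — items with X overlaps V: none.
Union: A, P, S, V.

A, P, S, V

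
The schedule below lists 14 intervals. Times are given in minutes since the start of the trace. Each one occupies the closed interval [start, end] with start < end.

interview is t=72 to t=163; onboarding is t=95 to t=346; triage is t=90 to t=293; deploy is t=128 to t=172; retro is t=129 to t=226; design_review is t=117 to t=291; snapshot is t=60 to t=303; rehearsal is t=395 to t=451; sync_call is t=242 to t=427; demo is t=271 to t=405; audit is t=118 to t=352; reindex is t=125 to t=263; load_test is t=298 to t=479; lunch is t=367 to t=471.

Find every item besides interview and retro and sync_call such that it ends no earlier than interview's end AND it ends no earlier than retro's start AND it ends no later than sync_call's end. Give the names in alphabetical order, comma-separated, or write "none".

audit, demo, deploy, design_review, onboarding, reindex, snapshot, triage

Conditions: its end is no earlier than interview's end (X.end >= t=163) AND its end is no earlier than retro's start (X.end >= t=129) AND its end is no later than sync_call's end (X.end <= t=427).
audit: end t=352 >= t=163? ✓; end t=352 >= t=129? ✓; end t=352 <= t=427? ✓ → yes.
demo: end t=405 >= t=163? ✓; end t=405 >= t=129? ✓; end t=405 <= t=427? ✓ → yes.
deploy: end t=172 >= t=163? ✓; end t=172 >= t=129? ✓; end t=172 <= t=427? ✓ → yes.
design_review: end t=291 >= t=163? ✓; end t=291 >= t=129? ✓; end t=291 <= t=427? ✓ → yes.
load_test: end t=479 >= t=163? ✓; end t=479 >= t=129? ✓; end t=479 <= t=427? ✗ → no.
lunch: end t=471 >= t=163? ✓; end t=471 >= t=129? ✓; end t=471 <= t=427? ✗ → no.
onboarding: end t=346 >= t=163? ✓; end t=346 >= t=129? ✓; end t=346 <= t=427? ✓ → yes.
rehearsal: end t=451 >= t=163? ✓; end t=451 >= t=129? ✓; end t=451 <= t=427? ✗ → no.
reindex: end t=263 >= t=163? ✓; end t=263 >= t=129? ✓; end t=263 <= t=427? ✓ → yes.
snapshot: end t=303 >= t=163? ✓; end t=303 >= t=129? ✓; end t=303 <= t=427? ✓ → yes.
triage: end t=293 >= t=163? ✓; end t=293 >= t=129? ✓; end t=293 <= t=427? ✓ → yes.
Result: audit, demo, deploy, design_review, onboarding, reindex, snapshot, triage.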